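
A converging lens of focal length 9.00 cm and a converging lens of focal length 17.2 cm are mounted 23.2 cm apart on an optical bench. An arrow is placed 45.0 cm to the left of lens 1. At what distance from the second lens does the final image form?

39.2 cm

Lens 1: 1/d_i1 = 1/f₁ − 1/d_o1 = 1/(9.00) − 1/(45.0) = 0.08889, so d_i1 = 11.25 cm.
The intermediate image is 11.25 cm to the right of lens 1, which is 23.2 − (11.25) = 11.95 cm to the left of lens 2, so d_o2 = +11.95 cm.
Lens 2: 1/d_i2 = 1/f₂ − 1/d_o2 = 1/(17.2) − 1/(11.95) = -0.02554, so d_i2 = -39.2 cm.
The final image is virtual, 39.2 cm to the left of lens 2 (overall magnification ≈ -0.82).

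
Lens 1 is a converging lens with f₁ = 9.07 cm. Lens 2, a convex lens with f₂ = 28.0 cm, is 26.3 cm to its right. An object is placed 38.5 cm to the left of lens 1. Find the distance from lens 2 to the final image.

Lens 1: 1/d_i1 = 1/f₁ − 1/d_o1 = 1/(9.07) − 1/(38.5) = 0.08428, so d_i1 = 11.87 cm.
The intermediate image is 11.87 cm to the right of lens 1, which is 26.3 − (11.87) = 14.43 cm to the left of lens 2, so d_o2 = +14.43 cm.
Lens 2: 1/d_i2 = 1/f₂ − 1/d_o2 = 1/(28.0) − 1/(14.43) = -0.03359, so d_i2 = -29.8 cm.
The final image is virtual, 29.8 cm to the left of lens 2 (overall magnification ≈ -0.64).

29.8 cm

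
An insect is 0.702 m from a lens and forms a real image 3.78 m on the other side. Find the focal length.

Real image ⇒ d_i = +3.78 m.
1/f = 1/d_o + 1/d_i = 1/(0.702) + 1/(3.78) = 1.689, so f = 0.592 m.
Since f is positive, the lens is converging.

f = 0.592 m (converging)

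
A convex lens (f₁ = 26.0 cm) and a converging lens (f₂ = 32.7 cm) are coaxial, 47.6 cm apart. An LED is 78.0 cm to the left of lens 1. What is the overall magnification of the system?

m = -0.678

Lens 1: 1/d_i1 = 1/(26.0) − 1/(78.0) = 0.02564, so d_i1 = 39.00 cm; m₁ = −d_i1/d_o1 = -0.5000.
d_o2 = 47.6 − (39.00) = 8.600 cm.
Lens 2: 1/d_i2 = 1/(32.7) − 1/(8.600) = -0.08570, so d_i2 = -11.67 cm; m₂ = −d_i2/d_o2 = +1.357.
m = m₁·m₂ = (-0.5000)(+1.357) = -0.678.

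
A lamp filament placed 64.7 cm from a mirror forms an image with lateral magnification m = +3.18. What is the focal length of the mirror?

f = 94.4 cm (concave)

m = −d_i/d_o ⇒ d_i = −m·d_o = −(+3.18)·(64.7) = -205.7 cm.
1/f = 1/d_o + 1/d_i = 1/(64.7) + 1/(-205.7) = 0.01059, so f = 94.4 cm.
Since f is positive, the mirror is concave.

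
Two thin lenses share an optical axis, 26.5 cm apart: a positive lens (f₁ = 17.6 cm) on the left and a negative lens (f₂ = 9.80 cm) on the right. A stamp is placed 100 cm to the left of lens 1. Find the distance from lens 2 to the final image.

Lens 1: 1/d_i1 = 1/f₁ − 1/d_o1 = 1/(17.6) − 1/(100) = 0.04682, so d_i1 = 21.36 cm.
The intermediate image is 21.36 cm to the right of lens 1, which is 26.5 − (21.36) = 5.140 cm to the left of lens 2, so d_o2 = +5.140 cm.
Lens 2 is diverging, so f₂ = −9.80 cm.
Lens 2: 1/d_i2 = 1/f₂ − 1/d_o2 = 1/(-9.80) − 1/(5.140) = -0.2966, so d_i2 = -3.37 cm.
The final image is virtual, 3.37 cm to the left of lens 2 (overall magnification ≈ -0.14).

3.37 cm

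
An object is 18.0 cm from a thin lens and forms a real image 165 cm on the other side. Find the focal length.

Real image ⇒ d_i = +165 cm.
1/f = 1/d_o + 1/d_i = 1/(18.0) + 1/(165) = 0.06162, so f = 16.2 cm.
Since f is positive, the thin lens is converging.

f = 16.2 cm (converging)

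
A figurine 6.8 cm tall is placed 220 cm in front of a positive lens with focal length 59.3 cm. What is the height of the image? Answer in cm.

2.51 cm

1/d_i = 1/f − 1/d_o = 1/(59.30) − 1/(220) = 0.01232, so d_i = 81.18 cm.
m = −d_i/d_o = -0.3690.
|h_i| = |m|·h_o = 0.3690 × 6.8 = 2.51 cm. The image is real, inverted and reduced, on the far side of the lens.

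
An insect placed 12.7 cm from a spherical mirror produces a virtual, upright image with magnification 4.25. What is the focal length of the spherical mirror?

f = 16.6 cm (concave)

m = −d_i/d_o ⇒ d_i = −m·d_o = −(+4.25)·(12.7) = -53.97 cm.
1/f = 1/d_o + 1/d_i = 1/(12.7) + 1/(-53.97) = 0.06021, so f = 16.6 cm.
Since f is positive, the spherical mirror is concave.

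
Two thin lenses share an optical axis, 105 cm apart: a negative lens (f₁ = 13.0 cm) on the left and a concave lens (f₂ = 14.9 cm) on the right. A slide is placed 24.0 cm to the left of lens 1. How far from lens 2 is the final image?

Lens 1 is diverging, so f₁ = −13.0 cm.
Lens 1: 1/d_i1 = 1/f₁ − 1/d_o1 = 1/(-13.0) − 1/(24.0) = -0.1186, so d_i1 = -8.432 cm.
The intermediate image is 8.432 cm to the left of lens 1 (virtual), which is 105 − (-8.432) = 113.4 cm to the left of lens 2, so d_o2 = +113.4 cm.
Lens 2 is diverging, so f₂ = −14.9 cm.
Lens 2: 1/d_i2 = 1/f₂ − 1/d_o2 = 1/(-14.9) − 1/(113.4) = -0.07593, so d_i2 = -13.2 cm.
The final image is virtual, 13.2 cm to the left of lens 2 (overall magnification ≈ 0.041).

13.2 cm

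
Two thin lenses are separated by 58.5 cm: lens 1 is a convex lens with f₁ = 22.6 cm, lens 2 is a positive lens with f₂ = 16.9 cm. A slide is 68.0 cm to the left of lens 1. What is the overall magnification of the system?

Lens 1: 1/d_i1 = 1/(22.6) − 1/(68.0) = 0.02954, so d_i1 = 33.85 cm; m₁ = −d_i1/d_o1 = -0.4978.
d_o2 = 58.5 − (33.85) = 24.65 cm.
Lens 2: 1/d_i2 = 1/(16.9) − 1/(24.65) = 0.01860, so d_i2 = 53.75 cm; m₂ = −d_i2/d_o2 = -2.181.
m = m₁·m₂ = (-0.4978)(-2.181) = +1.09.

m = +1.09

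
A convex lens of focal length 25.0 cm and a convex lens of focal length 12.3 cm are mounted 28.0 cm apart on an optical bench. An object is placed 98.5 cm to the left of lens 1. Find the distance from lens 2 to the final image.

Lens 1: 1/d_i1 = 1/f₁ − 1/d_o1 = 1/(25.0) − 1/(98.5) = 0.02985, so d_i1 = 33.50 cm.
The intermediate image is 33.50 cm to the right of lens 1, which lies 5.500 cm to the right of lens 2 — a virtual object — so d_o2 = −5.500 cm.
Lens 2: 1/d_i2 = 1/f₂ − 1/d_o2 = 1/(12.3) − 1/(-5.500) = 0.2631, so d_i2 = 3.80 cm.
The final image is real, 3.80 cm to the right of lens 2 (overall magnification ≈ -0.23).

3.80 cm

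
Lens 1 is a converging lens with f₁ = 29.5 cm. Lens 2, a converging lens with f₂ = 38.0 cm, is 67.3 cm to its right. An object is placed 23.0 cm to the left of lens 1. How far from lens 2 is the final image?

Lens 1: 1/d_i1 = 1/f₁ − 1/d_o1 = 1/(29.5) − 1/(23.0) = -0.009580, so d_i1 = -104.4 cm.
The intermediate image is 104.4 cm to the left of lens 1 (virtual), which is 67.3 − (-104.4) = 171.7 cm to the left of lens 2, so d_o2 = +171.7 cm.
Lens 2: 1/d_i2 = 1/f₂ − 1/d_o2 = 1/(38.0) − 1/(171.7) = 0.02049, so d_i2 = 48.8 cm.
The final image is real, 48.8 cm to the right of lens 2 (overall magnification ≈ -1.3).

48.8 cm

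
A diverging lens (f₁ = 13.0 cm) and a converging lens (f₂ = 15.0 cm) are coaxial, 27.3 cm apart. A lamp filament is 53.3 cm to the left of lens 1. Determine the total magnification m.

f₁ = −13.0 cm (diverging).
Lens 1: 1/d_i1 = 1/(-13.0) − 1/(53.3) = -0.09568, so d_i1 = -10.45 cm; m₁ = −d_i1/d_o1 = +0.1961.
d_o2 = 27.3 − (-10.45) = 37.75 cm.
Lens 2: 1/d_i2 = 1/(15.0) − 1/(37.75) = 0.04018, so d_i2 = 24.89 cm; m₂ = −d_i2/d_o2 = -0.6593.
m = m₁·m₂ = (+0.1961)(-0.6593) = -0.129.

m = -0.129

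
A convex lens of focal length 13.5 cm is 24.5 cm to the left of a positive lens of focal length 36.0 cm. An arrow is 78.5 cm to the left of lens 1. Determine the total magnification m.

Lens 1: 1/d_i1 = 1/(13.5) − 1/(78.5) = 0.06134, so d_i1 = 16.30 cm; m₁ = −d_i1/d_o1 = -0.2076.
d_o2 = 24.5 − (16.30) = 8.200 cm.
Lens 2: 1/d_i2 = 1/(36.0) − 1/(8.200) = -0.09417, so d_i2 = -10.62 cm; m₂ = −d_i2/d_o2 = +1.295.
m = m₁·m₂ = (-0.2076)(+1.295) = -0.269.

m = -0.269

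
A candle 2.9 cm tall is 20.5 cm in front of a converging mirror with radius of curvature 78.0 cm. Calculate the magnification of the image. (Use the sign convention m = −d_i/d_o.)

m = +2.11

f = R/2 = 78.0/2 = 39.00 cm.
1/d_i = 1/f − 1/d_o = 1/(39.00) − 1/(20.5) = -0.02314, so d_i = -43.22 cm.
m = −d_i/d_o = −(-43.22)/(20.5) = +2.11.
The image is virtual, upright and enlarged, behind the mirror.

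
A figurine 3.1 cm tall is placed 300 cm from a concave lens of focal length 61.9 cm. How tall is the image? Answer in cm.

For a concave lens, f = -61.9 cm.
1/d_i = 1/f − 1/d_o = 1/(-61.90) − 1/(300) = -0.01949, so d_i = -51.31 cm.
m = −d_i/d_o = +0.1710.
|h_i| = |m|·h_o = 0.1710 × 3.1 = 0.530 cm. The image is virtual, upright and reduced, on the same side as the object.

0.530 cm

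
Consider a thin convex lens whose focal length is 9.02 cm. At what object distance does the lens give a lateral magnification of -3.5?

11.6 cm

m = −d_i/d_o ⇒ d_i = −m·d_o.
1/f = 1/d_o + 1/d_i = 1/d_o − 1/(m·d_o) = (1 − 1/m)/d_o, so d_o = f(1 − 1/m) = (9.020)(1 − 1/(-3.5)) = 11.6 cm.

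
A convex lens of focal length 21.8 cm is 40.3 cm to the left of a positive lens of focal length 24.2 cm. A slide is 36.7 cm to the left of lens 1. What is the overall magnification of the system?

m = -0.942

Lens 1: 1/d_i1 = 1/(21.8) − 1/(36.7) = 0.01862, so d_i1 = 53.70 cm; m₁ = −d_i1/d_o1 = -1.463.
d_o2 = 40.3 − (53.70) = -13.40 cm (virtual object).
Lens 2: 1/d_i2 = 1/(24.2) − 1/(-13.40) = 0.1159, so d_i2 = 8.624 cm; m₂ = −d_i2/d_o2 = +0.6436.
m = m₁·m₂ = (-1.463)(+0.6436) = -0.942.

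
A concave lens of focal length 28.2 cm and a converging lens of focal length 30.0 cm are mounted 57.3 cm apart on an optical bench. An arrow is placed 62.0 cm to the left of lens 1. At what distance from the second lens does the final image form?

Lens 1 is diverging, so f₁ = −28.2 cm.
Lens 1: 1/d_i1 = 1/f₁ − 1/d_o1 = 1/(-28.2) − 1/(62.0) = -0.05159, so d_i1 = -19.38 cm.
The intermediate image is 19.38 cm to the left of lens 1 (virtual), which is 57.3 − (-19.38) = 76.68 cm to the left of lens 2, so d_o2 = +76.68 cm.
Lens 2: 1/d_i2 = 1/f₂ − 1/d_o2 = 1/(30.0) − 1/(76.68) = 0.02029, so d_i2 = 49.3 cm.
The final image is real, 49.3 cm to the right of lens 2 (overall magnification ≈ -0.20).

49.3 cm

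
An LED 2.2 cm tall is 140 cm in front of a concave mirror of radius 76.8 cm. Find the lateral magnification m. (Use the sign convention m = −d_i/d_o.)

f = R/2 = 76.8/2 = 38.40 cm.
1/d_i = 1/f − 1/d_o = 1/(38.40) − 1/(140) = 0.01890, so d_i = 52.91 cm.
m = −d_i/d_o = −(52.91)/(140) = -0.378.
The image is real, inverted and reduced, in front of the mirror.

m = -0.378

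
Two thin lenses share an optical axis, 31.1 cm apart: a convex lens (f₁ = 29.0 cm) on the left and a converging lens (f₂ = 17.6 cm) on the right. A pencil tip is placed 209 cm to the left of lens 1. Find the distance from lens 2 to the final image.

Lens 1: 1/d_i1 = 1/f₁ − 1/d_o1 = 1/(29.0) − 1/(209) = 0.02970, so d_i1 = 33.67 cm.
The intermediate image is 33.67 cm to the right of lens 1, which lies 2.570 cm to the right of lens 2 — a virtual object — so d_o2 = −2.570 cm.
Lens 2: 1/d_i2 = 1/f₂ − 1/d_o2 = 1/(17.6) − 1/(-2.570) = 0.4459, so d_i2 = 2.24 cm.
The final image is real, 2.24 cm to the right of lens 2 (overall magnification ≈ -0.14).

2.24 cm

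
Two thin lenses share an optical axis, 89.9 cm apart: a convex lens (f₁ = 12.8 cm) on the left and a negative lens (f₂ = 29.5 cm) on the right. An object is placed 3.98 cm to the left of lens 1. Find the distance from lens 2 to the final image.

Lens 1: 1/d_i1 = 1/f₁ − 1/d_o1 = 1/(12.8) − 1/(3.98) = -0.1731, so d_i1 = -5.776 cm.
The intermediate image is 5.776 cm to the left of lens 1 (virtual), which is 89.9 − (-5.776) = 95.68 cm to the left of lens 2, so d_o2 = +95.68 cm.
Lens 2 is diverging, so f₂ = −29.5 cm.
Lens 2: 1/d_i2 = 1/f₂ − 1/d_o2 = 1/(-29.5) − 1/(95.68) = -0.04435, so d_i2 = -22.5 cm.
The final image is virtual, 22.5 cm to the left of lens 2 (overall magnification ≈ 0.34).

22.5 cm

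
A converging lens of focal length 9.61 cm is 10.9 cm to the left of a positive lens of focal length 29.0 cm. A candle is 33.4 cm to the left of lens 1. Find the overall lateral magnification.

m = -0.371

Lens 1: 1/d_i1 = 1/(9.61) − 1/(33.4) = 0.07412, so d_i1 = 13.49 cm; m₁ = −d_i1/d_o1 = -0.4039.
d_o2 = 10.9 − (13.49) = -2.590 cm (virtual object).
Lens 2: 1/d_i2 = 1/(29.0) − 1/(-2.590) = 0.4206, so d_i2 = 2.378 cm; m₂ = −d_i2/d_o2 = +0.9180.
m = m₁·m₂ = (-0.4039)(+0.9180) = -0.371.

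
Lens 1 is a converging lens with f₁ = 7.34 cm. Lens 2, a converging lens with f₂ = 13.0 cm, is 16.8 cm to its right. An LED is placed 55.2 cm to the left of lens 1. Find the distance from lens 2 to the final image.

23.2 cm

Lens 1: 1/d_i1 = 1/f₁ − 1/d_o1 = 1/(7.34) − 1/(55.2) = 0.1181, so d_i1 = 8.466 cm.
The intermediate image is 8.466 cm to the right of lens 1, which is 16.8 − (8.466) = 8.334 cm to the left of lens 2, so d_o2 = +8.334 cm.
Lens 2: 1/d_i2 = 1/f₂ − 1/d_o2 = 1/(13.0) − 1/(8.334) = -0.04307, so d_i2 = -23.2 cm.
The final image is virtual, 23.2 cm to the left of lens 2 (overall magnification ≈ -0.43).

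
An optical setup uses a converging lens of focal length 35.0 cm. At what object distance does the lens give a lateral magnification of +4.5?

27.2 cm

m = −d_i/d_o ⇒ d_i = −m·d_o.
1/f = 1/d_o + 1/d_i = 1/d_o − 1/(m·d_o) = (1 − 1/m)/d_o, so d_o = f(1 − 1/m) = (35.00)(1 − 1/(+4.5)) = 27.2 cm.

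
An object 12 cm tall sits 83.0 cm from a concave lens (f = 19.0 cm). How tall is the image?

For a concave lens, f = -19.0 cm.
1/d_i = 1/f − 1/d_o = 1/(-19.00) − 1/(83.0) = -0.06468, so d_i = -15.46 cm.
m = −d_i/d_o = +0.1863.
|h_i| = |m|·h_o = 0.1863 × 12 = 2.24 cm. The image is virtual, upright and reduced, on the same side as the object.

2.24 cm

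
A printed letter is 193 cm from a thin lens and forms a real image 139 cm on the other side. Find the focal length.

Real image ⇒ d_i = +139 cm.
1/f = 1/d_o + 1/d_i = 1/(193) + 1/(139) = 0.01238, so f = 80.8 cm.
Since f is positive, the thin lens is converging.

f = 80.8 cm (converging)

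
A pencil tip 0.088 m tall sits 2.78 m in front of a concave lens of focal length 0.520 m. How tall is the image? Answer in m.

0.0139 m

For a concave lens, f = -0.520 m.
1/d_i = 1/f − 1/d_o = 1/(-0.5200) − 1/(2.78) = -2.283, so d_i = -0.4381 m.
m = −d_i/d_o = +0.1576.
|h_i| = |m|·h_o = 0.1576 × 0.088 = 0.0139 m. The image is virtual, upright and reduced, on the same side as the object.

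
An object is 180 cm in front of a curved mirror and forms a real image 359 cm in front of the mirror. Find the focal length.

f = 120 cm (concave)

Real image ⇒ d_i = +359 cm.
1/f = 1/d_o + 1/d_i = 1/(180) + 1/(359) = 0.008341, so f = 120 cm.
Since f is positive, the curved mirror is concave.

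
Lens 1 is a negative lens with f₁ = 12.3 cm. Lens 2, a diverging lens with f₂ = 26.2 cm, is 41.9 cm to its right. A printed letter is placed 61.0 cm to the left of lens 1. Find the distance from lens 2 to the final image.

Lens 1 is diverging, so f₁ = −12.3 cm.
Lens 1: 1/d_i1 = 1/f₁ − 1/d_o1 = 1/(-12.3) − 1/(61.0) = -0.09769, so d_i1 = -10.24 cm.
The intermediate image is 10.24 cm to the left of lens 1 (virtual), which is 41.9 − (-10.24) = 52.14 cm to the left of lens 2, so d_o2 = +52.14 cm.
Lens 2 is diverging, so f₂ = −26.2 cm.
Lens 2: 1/d_i2 = 1/f₂ − 1/d_o2 = 1/(-26.2) − 1/(52.14) = -0.05735, so d_i2 = -17.4 cm.
The final image is virtual, 17.4 cm to the left of lens 2 (overall magnification ≈ 0.056).

17.4 cm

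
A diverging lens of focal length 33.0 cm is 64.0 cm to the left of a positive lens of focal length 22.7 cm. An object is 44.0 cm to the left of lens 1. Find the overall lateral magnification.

m = -0.162

f₁ = −33.0 cm (diverging).
Lens 1: 1/d_i1 = 1/(-33.0) − 1/(44.0) = -0.05303, so d_i1 = -18.86 cm; m₁ = −d_i1/d_o1 = +0.4286.
d_o2 = 64.0 − (-18.86) = 82.86 cm.
Lens 2: 1/d_i2 = 1/(22.7) − 1/(82.86) = 0.03198, so d_i2 = 31.27 cm; m₂ = −d_i2/d_o2 = -0.3773.
m = m₁·m₂ = (+0.4286)(-0.3773) = -0.162.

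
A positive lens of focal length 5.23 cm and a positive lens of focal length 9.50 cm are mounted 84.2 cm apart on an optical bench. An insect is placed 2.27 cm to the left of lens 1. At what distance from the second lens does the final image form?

Lens 1: 1/d_i1 = 1/f₁ − 1/d_o1 = 1/(5.23) − 1/(2.27) = -0.2493, so d_i1 = -4.011 cm.
The intermediate image is 4.011 cm to the left of lens 1 (virtual), which is 84.2 − (-4.011) = 88.21 cm to the left of lens 2, so d_o2 = +88.21 cm.
Lens 2: 1/d_i2 = 1/f₂ − 1/d_o2 = 1/(9.50) − 1/(88.21) = 0.09393, so d_i2 = 10.6 cm.
The final image is real, 10.6 cm to the right of lens 2 (overall magnification ≈ -0.21).

10.6 cm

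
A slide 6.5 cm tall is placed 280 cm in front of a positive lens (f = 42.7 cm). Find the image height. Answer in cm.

1/d_i = 1/f − 1/d_o = 1/(42.70) − 1/(280) = 0.01985, so d_i = 50.38 cm.
m = −d_i/d_o = -0.1799.
|h_i| = |m|·h_o = 0.1799 × 6.5 = 1.17 cm. The image is real, inverted and reduced, on the far side of the lens.

1.17 cm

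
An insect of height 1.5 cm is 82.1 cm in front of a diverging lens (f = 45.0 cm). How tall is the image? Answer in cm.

0.531 cm

For a diverging lens, f = -45.0 cm.
1/d_i = 1/f − 1/d_o = 1/(-45.00) − 1/(82.1) = -0.03440, so d_i = -29.07 cm.
m = −d_i/d_o = +0.3541.
|h_i| = |m|·h_o = 0.3541 × 1.5 = 0.531 cm. The image is virtual, upright and reduced, on the same side as the object.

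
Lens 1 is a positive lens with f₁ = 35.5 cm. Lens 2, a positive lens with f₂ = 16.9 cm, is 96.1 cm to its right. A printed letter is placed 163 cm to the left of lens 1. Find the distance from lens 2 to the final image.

Lens 1: 1/d_i1 = 1/f₁ − 1/d_o1 = 1/(35.5) − 1/(163) = 0.02203, so d_i1 = 45.38 cm.
The intermediate image is 45.38 cm to the right of lens 1, which is 96.1 − (45.38) = 50.72 cm to the left of lens 2, so d_o2 = +50.72 cm.
Lens 2: 1/d_i2 = 1/f₂ − 1/d_o2 = 1/(16.9) − 1/(50.72) = 0.03946, so d_i2 = 25.3 cm.
The final image is real, 25.3 cm to the right of lens 2 (overall magnification ≈ 0.14).

25.3 cm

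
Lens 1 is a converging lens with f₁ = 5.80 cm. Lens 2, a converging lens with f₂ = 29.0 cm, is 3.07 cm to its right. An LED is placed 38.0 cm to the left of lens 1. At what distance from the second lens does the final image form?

3.34 cm

Lens 1: 1/d_i1 = 1/f₁ − 1/d_o1 = 1/(5.80) − 1/(38.0) = 0.1461, so d_i1 = 6.845 cm.
The intermediate image is 6.845 cm to the right of lens 1, which lies 3.775 cm to the right of lens 2 — a virtual object — so d_o2 = −3.775 cm.
Lens 2: 1/d_i2 = 1/f₂ − 1/d_o2 = 1/(29.0) − 1/(-3.775) = 0.2994, so d_i2 = 3.34 cm.
The final image is real, 3.34 cm to the right of lens 2 (overall magnification ≈ -0.16).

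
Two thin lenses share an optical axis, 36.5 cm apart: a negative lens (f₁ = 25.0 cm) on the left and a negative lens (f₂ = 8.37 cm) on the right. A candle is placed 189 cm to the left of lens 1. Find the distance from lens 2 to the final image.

Lens 1 is diverging, so f₁ = −25.0 cm.
Lens 1: 1/d_i1 = 1/f₁ − 1/d_o1 = 1/(-25.0) − 1/(189) = -0.04529, so d_i1 = -22.08 cm.
The intermediate image is 22.08 cm to the left of lens 1 (virtual), which is 36.5 − (-22.08) = 58.58 cm to the left of lens 2, so d_o2 = +58.58 cm.
Lens 2 is diverging, so f₂ = −8.37 cm.
Lens 2: 1/d_i2 = 1/f₂ − 1/d_o2 = 1/(-8.37) − 1/(58.58) = -0.1365, so d_i2 = -7.32 cm.
The final image is virtual, 7.32 cm to the left of lens 2 (overall magnification ≈ 0.015).

7.32 cm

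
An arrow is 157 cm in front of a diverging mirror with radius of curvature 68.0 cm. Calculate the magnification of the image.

m = +0.178

f = R/2 = 68.0/2 = 34.00 cm; for a diverging mirror, f = -34.00 cm.
1/d_i = 1/f − 1/d_o = 1/(-34.00) − 1/(157) = -0.03578, so d_i = -27.95 cm.
m = −d_i/d_o = −(-27.95)/(157) = +0.178.
The image is virtual, upright and reduced, behind the mirror.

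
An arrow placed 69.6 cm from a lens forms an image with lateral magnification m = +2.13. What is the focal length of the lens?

m = −d_i/d_o ⇒ d_i = −m·d_o = −(+2.13)·(69.6) = -148.2 cm.
1/f = 1/d_o + 1/d_i = 1/(69.6) + 1/(-148.2) = 0.007620, so f = 131 cm.
Since f is positive, the lens is converging.

f = 131 cm (converging)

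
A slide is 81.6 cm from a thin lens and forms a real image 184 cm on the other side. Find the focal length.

Real image ⇒ d_i = +184 cm.
1/f = 1/d_o + 1/d_i = 1/(81.6) + 1/(184) = 0.01769, so f = 56.5 cm.
Since f is positive, the thin lens is converging.

f = 56.5 cm (converging)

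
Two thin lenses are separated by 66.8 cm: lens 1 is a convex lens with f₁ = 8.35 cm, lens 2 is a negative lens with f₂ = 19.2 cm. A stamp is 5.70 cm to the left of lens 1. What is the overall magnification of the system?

m = +0.582

Lens 1: 1/d_i1 = 1/(8.35) − 1/(5.70) = -0.05568, so d_i1 = -17.96 cm; m₁ = −d_i1/d_o1 = +3.151.
d_o2 = 66.8 − (-17.96) = 84.76 cm.
f₂ = −19.2 cm (diverging).
Lens 2: 1/d_i2 = 1/(-19.2) − 1/(84.76) = -0.06388, so d_i2 = -15.65 cm; m₂ = −d_i2/d_o2 = +0.1847.
m = m₁·m₂ = (+3.151)(+0.1847) = +0.582.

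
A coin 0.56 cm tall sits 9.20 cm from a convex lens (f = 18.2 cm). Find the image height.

1/d_i = 1/f − 1/d_o = 1/(18.20) − 1/(9.20) = -0.05375, so d_i = -18.60 cm.
m = −d_i/d_o = +2.022.
|h_i| = |m|·h_o = 2.022 × 0.56 = 1.13 cm. The image is virtual, upright and enlarged, on the same side as the object.

1.13 cm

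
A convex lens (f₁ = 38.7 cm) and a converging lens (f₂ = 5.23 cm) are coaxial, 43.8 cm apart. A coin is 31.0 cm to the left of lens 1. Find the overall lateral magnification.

Lens 1: 1/d_i1 = 1/(38.7) − 1/(31.0) = -0.006418, so d_i1 = -155.8 cm; m₁ = −d_i1/d_o1 = +5.026.
d_o2 = 43.8 − (-155.8) = 199.6 cm.
Lens 2: 1/d_i2 = 1/(5.23) − 1/(199.6) = 0.1862, so d_i2 = 5.371 cm; m₂ = −d_i2/d_o2 = -0.02691.
m = m₁·m₂ = (+5.026)(-0.02691) = -0.135.

m = -0.135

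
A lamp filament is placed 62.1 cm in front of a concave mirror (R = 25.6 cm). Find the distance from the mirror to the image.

16.1 cm

f = R/2 = 25.6/2 = 12.80 cm.
Mirror equation: 1/s_i = 1/f − 1/s_o = 1/(12.80) − 1/(62.1) = 0.07812 − 0.01610 = 0.06202, so s_i = 16.1 cm.
The image is real, inverted and reduced, in front of the mirror.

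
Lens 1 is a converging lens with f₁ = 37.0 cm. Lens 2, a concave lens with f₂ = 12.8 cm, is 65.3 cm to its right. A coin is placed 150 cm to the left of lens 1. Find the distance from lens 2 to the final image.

Lens 1: 1/d_i1 = 1/f₁ − 1/d_o1 = 1/(37.0) − 1/(150) = 0.02036, so d_i1 = 49.12 cm.
The intermediate image is 49.12 cm to the right of lens 1, which is 65.3 − (49.12) = 16.18 cm to the left of lens 2, so d_o2 = +16.18 cm.
Lens 2 is diverging, so f₂ = −12.8 cm.
Lens 2: 1/d_i2 = 1/f₂ − 1/d_o2 = 1/(-12.8) − 1/(16.18) = -0.1399, so d_i2 = -7.15 cm.
The final image is virtual, 7.15 cm to the left of lens 2 (overall magnification ≈ -0.14).

7.15 cm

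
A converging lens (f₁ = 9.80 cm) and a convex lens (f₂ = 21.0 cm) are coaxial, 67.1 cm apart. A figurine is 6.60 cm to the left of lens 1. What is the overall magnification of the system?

m = -0.970

Lens 1: 1/d_i1 = 1/(9.80) − 1/(6.60) = -0.04947, so d_i1 = -20.21 cm; m₁ = −d_i1/d_o1 = +3.062.
d_o2 = 67.1 − (-20.21) = 87.31 cm.
Lens 2: 1/d_i2 = 1/(21.0) − 1/(87.31) = 0.03617, so d_i2 = 27.65 cm; m₂ = −d_i2/d_o2 = -0.3167.
m = m₁·m₂ = (+3.062)(-0.3167) = -0.970.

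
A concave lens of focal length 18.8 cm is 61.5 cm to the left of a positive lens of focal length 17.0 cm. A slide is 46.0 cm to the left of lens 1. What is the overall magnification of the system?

f₁ = −18.8 cm (diverging).
Lens 1: 1/d_i1 = 1/(-18.8) − 1/(46.0) = -0.07493, so d_i1 = -13.35 cm; m₁ = −d_i1/d_o1 = +0.2902.
d_o2 = 61.5 − (-13.35) = 74.85 cm.
Lens 2: 1/d_i2 = 1/(17.0) − 1/(74.85) = 0.04546, so d_i2 = 22.00 cm; m₂ = −d_i2/d_o2 = -0.2939.
m = m₁·m₂ = (+0.2902)(-0.2939) = -0.0853.

m = -0.0853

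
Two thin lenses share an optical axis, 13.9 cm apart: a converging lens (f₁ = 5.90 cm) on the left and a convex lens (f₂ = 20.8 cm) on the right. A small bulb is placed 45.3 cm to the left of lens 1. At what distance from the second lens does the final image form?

Lens 1: 1/d_i1 = 1/f₁ − 1/d_o1 = 1/(5.90) − 1/(45.3) = 0.1474, so d_i1 = 6.784 cm.
The intermediate image is 6.784 cm to the right of lens 1, which is 13.9 − (6.784) = 7.116 cm to the left of lens 2, so d_o2 = +7.116 cm.
Lens 2: 1/d_i2 = 1/f₂ − 1/d_o2 = 1/(20.8) − 1/(7.116) = -0.09245, so d_i2 = -10.8 cm.
The final image is virtual, 10.8 cm to the left of lens 2 (overall magnification ≈ -0.23).

10.8 cm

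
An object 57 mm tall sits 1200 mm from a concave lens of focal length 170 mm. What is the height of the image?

For a concave lens, f = -170 mm.
1/d_i = 1/f − 1/d_o = 1/(-170.0) − 1/(1200) = -0.006716, so d_i = -148.9 mm.
m = −d_i/d_o = +0.1241.
|h_i| = |m|·h_o = 0.1241 × 57 = 7.07 mm. The image is virtual, upright and reduced, on the same side as the object.

7.07 mm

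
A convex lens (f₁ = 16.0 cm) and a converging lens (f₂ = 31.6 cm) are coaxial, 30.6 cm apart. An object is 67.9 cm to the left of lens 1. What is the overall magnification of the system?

Lens 1: 1/d_i1 = 1/(16.0) − 1/(67.9) = 0.04777, so d_i1 = 20.93 cm; m₁ = −d_i1/d_o1 = -0.3082.
d_o2 = 30.6 − (20.93) = 9.670 cm.
Lens 2: 1/d_i2 = 1/(31.6) − 1/(9.670) = -0.07177, so d_i2 = -13.93 cm; m₂ = −d_i2/d_o2 = +1.441.
m = m₁·m₂ = (-0.3082)(+1.441) = -0.444.

m = -0.444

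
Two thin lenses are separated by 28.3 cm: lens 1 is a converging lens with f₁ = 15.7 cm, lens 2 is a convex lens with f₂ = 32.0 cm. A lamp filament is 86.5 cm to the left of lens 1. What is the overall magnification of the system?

m = -0.310

Lens 1: 1/d_i1 = 1/(15.7) − 1/(86.5) = 0.05213, so d_i1 = 19.18 cm; m₁ = −d_i1/d_o1 = -0.2217.
d_o2 = 28.3 − (19.18) = 9.120 cm.
Lens 2: 1/d_i2 = 1/(32.0) − 1/(9.120) = -0.07840, so d_i2 = -12.76 cm; m₂ = −d_i2/d_o2 = +1.399.
m = m₁·m₂ = (-0.2217)(+1.399) = -0.310.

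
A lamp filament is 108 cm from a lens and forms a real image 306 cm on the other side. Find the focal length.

Real image ⇒ d_i = +306 cm.
1/f = 1/d_o + 1/d_i = 1/(108) + 1/(306) = 0.01253, so f = 79.8 cm.
Since f is positive, the lens is converging.

f = 79.8 cm (converging)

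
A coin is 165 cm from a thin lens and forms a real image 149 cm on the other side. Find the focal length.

f = 78.3 cm (converging)

Real image ⇒ d_i = +149 cm.
1/f = 1/d_o + 1/d_i = 1/(165) + 1/(149) = 0.01277, so f = 78.3 cm.
Since f is positive, the thin lens is converging.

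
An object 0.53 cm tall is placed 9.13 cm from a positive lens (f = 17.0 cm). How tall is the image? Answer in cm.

1.14 cm

1/d_i = 1/f − 1/d_o = 1/(17.00) − 1/(9.13) = -0.05071, so d_i = -19.72 cm.
m = −d_i/d_o = +2.160.
|h_i| = |m|·h_o = 2.160 × 0.53 = 1.14 cm. The image is virtual, upright and enlarged, on the same side as the object.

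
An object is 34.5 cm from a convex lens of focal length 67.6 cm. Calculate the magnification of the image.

1/d_i = 1/f − 1/d_o = 1/(67.60) − 1/(34.5) = -0.01419, so d_i = -70.46 cm.
m = −d_i/d_o = −(-70.46)/(34.5) = +2.04.
The image is virtual, upright and enlarged, on the same side as the object.

m = +2.04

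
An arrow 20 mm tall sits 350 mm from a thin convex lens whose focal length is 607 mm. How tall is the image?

1/d_i = 1/f − 1/d_o = 1/(607.0) − 1/(350) = -0.001210, so d_i = -826.7 mm.
m = −d_i/d_o = +2.362.
|h_i| = |m|·h_o = 2.362 × 20 = 47.2 mm. The image is virtual, upright and enlarged, on the same side as the object.

47.2 mm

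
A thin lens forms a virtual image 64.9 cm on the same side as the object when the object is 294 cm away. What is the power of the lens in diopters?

P = -1.20 D

Virtual image ⇒ d_i = −64.9 cm.
1/f = 1/d_o + 1/d_i = 1/(294) + 1/(-64.9) = -0.01201 cm⁻¹.
f = -83.29 cm = -0.8329 m, so P = 1/f = -1.20 D.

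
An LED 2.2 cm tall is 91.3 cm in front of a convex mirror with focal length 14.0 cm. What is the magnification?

For a convex mirror, f = -14.0 cm.
1/d_i = 1/f − 1/d_o = 1/(-14.00) − 1/(91.3) = -0.08238, so d_i = -12.14 cm.
m = −d_i/d_o = −(-12.14)/(91.3) = +0.133.
The image is virtual, upright and reduced, behind the mirror.

m = +0.133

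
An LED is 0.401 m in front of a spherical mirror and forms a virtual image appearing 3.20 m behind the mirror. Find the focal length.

Virtual image ⇒ d_i = −3.20 m.
1/f = 1/d_o + 1/d_i = 1/(0.401) + 1/(-3.20) = 2.181, so f = 0.458 m.
Since f is positive, the spherical mirror is concave.

f = 0.458 m (concave)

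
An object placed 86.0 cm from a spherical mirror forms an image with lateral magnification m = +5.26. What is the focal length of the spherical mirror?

f = 106 cm (concave)

m = −d_i/d_o ⇒ d_i = −m·d_o = −(+5.26)·(86.0) = -452.4 cm.
1/f = 1/d_o + 1/d_i = 1/(86.0) + 1/(-452.4) = 0.009417, so f = 106 cm.
Since f is positive, the spherical mirror is concave.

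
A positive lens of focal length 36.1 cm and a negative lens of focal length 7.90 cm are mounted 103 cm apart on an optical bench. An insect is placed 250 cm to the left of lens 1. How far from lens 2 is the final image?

6.99 cm

Lens 1: 1/d_i1 = 1/f₁ − 1/d_o1 = 1/(36.1) − 1/(250) = 0.02370, so d_i1 = 42.19 cm.
The intermediate image is 42.19 cm to the right of lens 1, which is 103 − (42.19) = 60.81 cm to the left of lens 2, so d_o2 = +60.81 cm.
Lens 2 is diverging, so f₂ = −7.90 cm.
Lens 2: 1/d_i2 = 1/f₂ − 1/d_o2 = 1/(-7.90) − 1/(60.81) = -0.1430, so d_i2 = -6.99 cm.
The final image is virtual, 6.99 cm to the left of lens 2 (overall magnification ≈ -0.019).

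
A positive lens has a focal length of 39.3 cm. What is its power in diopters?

P = +2.54 D

f = 39.3 cm = 0.393 m.
P = 1/f = 1/(0.393 m) = +2.54 D.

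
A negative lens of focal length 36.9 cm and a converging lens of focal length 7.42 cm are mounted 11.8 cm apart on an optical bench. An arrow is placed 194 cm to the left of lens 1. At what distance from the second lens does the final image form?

Lens 1 is diverging, so f₁ = −36.9 cm.
Lens 1: 1/d_i1 = 1/f₁ − 1/d_o1 = 1/(-36.9) − 1/(194) = -0.03225, so d_i1 = -31.00 cm.
The intermediate image is 31.00 cm to the left of lens 1 (virtual), which is 11.8 − (-31.00) = 42.80 cm to the left of lens 2, so d_o2 = +42.80 cm.
Lens 2: 1/d_i2 = 1/f₂ − 1/d_o2 = 1/(7.42) − 1/(42.80) = 0.1114, so d_i2 = 8.98 cm.
The final image is real, 8.98 cm to the right of lens 2 (overall magnification ≈ -0.034).

8.98 cm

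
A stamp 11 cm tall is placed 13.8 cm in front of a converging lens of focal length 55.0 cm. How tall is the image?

1/d_i = 1/f − 1/d_o = 1/(55.00) − 1/(13.8) = -0.05428, so d_i = -18.42 cm.
m = −d_i/d_o = +1.335.
|h_i| = |m|·h_o = 1.335 × 11 = 14.7 cm. The image is virtual, upright and enlarged, on the same side as the object.

14.7 cm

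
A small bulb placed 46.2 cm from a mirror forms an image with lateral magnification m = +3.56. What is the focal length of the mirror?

f = 64.2 cm (concave)

m = −d_i/d_o ⇒ d_i = −m·d_o = −(+3.56)·(46.2) = -164.5 cm.
1/f = 1/d_o + 1/d_i = 1/(46.2) + 1/(-164.5) = 0.01557, so f = 64.2 cm.
Since f is positive, the mirror is concave.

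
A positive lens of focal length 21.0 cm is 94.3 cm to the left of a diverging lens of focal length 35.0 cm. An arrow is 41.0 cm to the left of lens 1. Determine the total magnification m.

m = -0.426

Lens 1: 1/d_i1 = 1/(21.0) − 1/(41.0) = 0.02323, so d_i1 = 43.05 cm; m₁ = −d_i1/d_o1 = -1.050.
d_o2 = 94.3 − (43.05) = 51.25 cm.
f₂ = −35.0 cm (diverging).
Lens 2: 1/d_i2 = 1/(-35.0) − 1/(51.25) = -0.04808, so d_i2 = -20.80 cm; m₂ = −d_i2/d_o2 = +0.4058.
m = m₁·m₂ = (-1.050)(+0.4058) = -0.426.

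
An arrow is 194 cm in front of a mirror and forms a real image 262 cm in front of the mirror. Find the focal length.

Real image ⇒ d_i = +262 cm.
1/f = 1/d_o + 1/d_i = 1/(194) + 1/(262) = 0.008971, so f = 111 cm.
Since f is positive, the mirror is concave.

f = 111 cm (concave)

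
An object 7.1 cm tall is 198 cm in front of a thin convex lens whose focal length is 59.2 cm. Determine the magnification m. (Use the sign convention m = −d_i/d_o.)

m = -0.427

1/d_i = 1/f − 1/d_o = 1/(59.20) − 1/(198) = 0.01184, so d_i = 84.45 cm.
m = −d_i/d_o = −(84.45)/(198) = -0.427.
The image is real, inverted and reduced, on the far side of the lens.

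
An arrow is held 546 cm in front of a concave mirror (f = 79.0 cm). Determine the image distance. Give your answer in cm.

92.4 cm

Mirror equation: 1/s_i = 1/f − 1/s_o = 1/(79.00) − 1/(546) = 0.01266 − 0.001832 = 0.01083, so s_i = 92.4 cm.
The image is real, inverted and reduced, in front of the mirror.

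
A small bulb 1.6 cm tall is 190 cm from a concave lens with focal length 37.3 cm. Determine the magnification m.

For a concave lens, f = -37.3 cm.
1/d_i = 1/f − 1/d_o = 1/(-37.30) − 1/(190) = -0.03207, so d_i = -31.18 cm.
m = −d_i/d_o = −(-31.18)/(190) = +0.164.
The image is virtual, upright and reduced, on the same side as the object.

m = +0.164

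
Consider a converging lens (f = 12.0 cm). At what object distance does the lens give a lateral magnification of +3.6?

8.67 cm

m = −d_i/d_o ⇒ d_i = −m·d_o.
1/f = 1/d_o + 1/d_i = 1/d_o − 1/(m·d_o) = (1 − 1/m)/d_o, so d_o = f(1 − 1/m) = (12.00)(1 − 1/(+3.6)) = 8.67 cm.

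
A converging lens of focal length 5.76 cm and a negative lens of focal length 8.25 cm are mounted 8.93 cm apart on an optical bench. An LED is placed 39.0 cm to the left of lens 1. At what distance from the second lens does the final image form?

1.72 cm

Lens 1: 1/d_i1 = 1/f₁ − 1/d_o1 = 1/(5.76) − 1/(39.0) = 0.1480, so d_i1 = 6.758 cm.
The intermediate image is 6.758 cm to the right of lens 1, which is 8.93 − (6.758) = 2.172 cm to the left of lens 2, so d_o2 = +2.172 cm.
Lens 2 is diverging, so f₂ = −8.25 cm.
Lens 2: 1/d_i2 = 1/f₂ − 1/d_o2 = 1/(-8.25) − 1/(2.172) = -0.5816, so d_i2 = -1.72 cm.
The final image is virtual, 1.72 cm to the left of lens 2 (overall magnification ≈ -0.14).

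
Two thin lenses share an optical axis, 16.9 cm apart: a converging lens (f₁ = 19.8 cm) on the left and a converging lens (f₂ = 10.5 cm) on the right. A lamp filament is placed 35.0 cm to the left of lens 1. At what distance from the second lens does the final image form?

Lens 1: 1/d_i1 = 1/f₁ − 1/d_o1 = 1/(19.8) − 1/(35.0) = 0.02193, so d_i1 = 45.59 cm.
The intermediate image is 45.59 cm to the right of lens 1, which lies 28.69 cm to the right of lens 2 — a virtual object — so d_o2 = −28.69 cm.
Lens 2: 1/d_i2 = 1/f₂ − 1/d_o2 = 1/(10.5) − 1/(-28.69) = 0.1301, so d_i2 = 7.69 cm.
The final image is real, 7.69 cm to the right of lens 2 (overall magnification ≈ -0.35).

7.69 cm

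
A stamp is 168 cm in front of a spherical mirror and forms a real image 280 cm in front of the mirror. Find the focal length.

f = 105 cm (concave)

Real image ⇒ d_i = +280 cm.
1/f = 1/d_o + 1/d_i = 1/(168) + 1/(280) = 0.009524, so f = 105 cm.
Since f is positive, the spherical mirror is concave.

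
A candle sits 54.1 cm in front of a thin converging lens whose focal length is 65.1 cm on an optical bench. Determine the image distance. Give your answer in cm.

320 cm

Lens equation: 1/s_i = 1/f − 1/s_o = 1/(65.10) − 1/(54.1) = 0.01536 − 0.01848 = -0.003123, so s_i = -320 cm.
The image is virtual, upright and enlarged, on the same side as the object.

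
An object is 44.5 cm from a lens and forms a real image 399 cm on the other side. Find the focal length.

Real image ⇒ d_i = +399 cm.
1/f = 1/d_o + 1/d_i = 1/(44.5) + 1/(399) = 0.02498, so f = 40.0 cm.
Since f is positive, the lens is converging.

f = 40.0 cm (converging)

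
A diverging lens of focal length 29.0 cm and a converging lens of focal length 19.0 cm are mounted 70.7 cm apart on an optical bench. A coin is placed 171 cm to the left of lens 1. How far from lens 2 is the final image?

Lens 1 is diverging, so f₁ = −29.0 cm.
Lens 1: 1/d_i1 = 1/f₁ − 1/d_o1 = 1/(-29.0) − 1/(171) = -0.04033, so d_i1 = -24.80 cm.
The intermediate image is 24.80 cm to the left of lens 1 (virtual), which is 70.7 − (-24.80) = 95.50 cm to the left of lens 2, so d_o2 = +95.50 cm.
Lens 2: 1/d_i2 = 1/f₂ − 1/d_o2 = 1/(19.0) − 1/(95.50) = 0.04216, so d_i2 = 23.7 cm.
The final image is real, 23.7 cm to the right of lens 2 (overall magnification ≈ -0.036).

23.7 cm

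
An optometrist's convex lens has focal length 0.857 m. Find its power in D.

P = 1/f = 1/(0.857 m) = +1.17 D.

P = +1.17 D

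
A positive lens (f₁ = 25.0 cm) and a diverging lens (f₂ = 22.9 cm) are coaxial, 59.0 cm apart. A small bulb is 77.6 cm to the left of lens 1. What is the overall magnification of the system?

Lens 1: 1/d_i1 = 1/(25.0) − 1/(77.6) = 0.02711, so d_i1 = 36.88 cm; m₁ = −d_i1/d_o1 = -0.4753.
d_o2 = 59.0 − (36.88) = 22.12 cm.
f₂ = −22.9 cm (diverging).
Lens 2: 1/d_i2 = 1/(-22.9) − 1/(22.12) = -0.08888, so d_i2 = -11.25 cm; m₂ = −d_i2/d_o2 = +0.5087.
m = m₁·m₂ = (-0.4753)(+0.5087) = -0.242.

m = -0.242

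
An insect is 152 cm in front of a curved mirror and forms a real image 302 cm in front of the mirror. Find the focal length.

f = 101 cm (concave)

Real image ⇒ d_i = +302 cm.
1/f = 1/d_o + 1/d_i = 1/(152) + 1/(302) = 0.009890, so f = 101 cm.
Since f is positive, the curved mirror is concave.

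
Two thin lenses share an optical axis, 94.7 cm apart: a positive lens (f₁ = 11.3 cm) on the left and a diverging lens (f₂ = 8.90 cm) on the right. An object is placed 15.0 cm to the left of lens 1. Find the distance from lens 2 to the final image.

Lens 1: 1/d_i1 = 1/f₁ − 1/d_o1 = 1/(11.3) − 1/(15.0) = 0.02183, so d_i1 = 45.81 cm.
The intermediate image is 45.81 cm to the right of lens 1, which is 94.7 − (45.81) = 48.89 cm to the left of lens 2, so d_o2 = +48.89 cm.
Lens 2 is diverging, so f₂ = −8.90 cm.
Lens 2: 1/d_i2 = 1/f₂ − 1/d_o2 = 1/(-8.90) − 1/(48.89) = -0.1328, so d_i2 = -7.53 cm.
The final image is virtual, 7.53 cm to the left of lens 2 (overall magnification ≈ -0.47).

7.53 cm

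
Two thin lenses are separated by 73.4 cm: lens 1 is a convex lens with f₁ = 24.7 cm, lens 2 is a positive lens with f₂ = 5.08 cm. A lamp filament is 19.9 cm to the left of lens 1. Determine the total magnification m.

Lens 1: 1/d_i1 = 1/(24.7) − 1/(19.9) = -0.009765, so d_i1 = -102.4 cm; m₁ = −d_i1/d_o1 = +5.146.
d_o2 = 73.4 − (-102.4) = 175.8 cm.
Lens 2: 1/d_i2 = 1/(5.08) − 1/(175.8) = 0.1912, so d_i2 = 5.231 cm; m₂ = −d_i2/d_o2 = -0.02976.
m = m₁·m₂ = (+5.146)(-0.02976) = -0.153.

m = -0.153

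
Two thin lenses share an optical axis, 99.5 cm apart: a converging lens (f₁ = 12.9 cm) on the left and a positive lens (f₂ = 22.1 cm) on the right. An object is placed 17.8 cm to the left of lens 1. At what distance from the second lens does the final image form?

Lens 1: 1/d_i1 = 1/f₁ − 1/d_o1 = 1/(12.9) − 1/(17.8) = 0.02134, so d_i1 = 46.86 cm.
The intermediate image is 46.86 cm to the right of lens 1, which is 99.5 − (46.86) = 52.64 cm to the left of lens 2, so d_o2 = +52.64 cm.
Lens 2: 1/d_i2 = 1/f₂ − 1/d_o2 = 1/(22.1) − 1/(52.64) = 0.02625, so d_i2 = 38.1 cm.
The final image is real, 38.1 cm to the right of lens 2 (overall magnification ≈ 1.9).

38.1 cm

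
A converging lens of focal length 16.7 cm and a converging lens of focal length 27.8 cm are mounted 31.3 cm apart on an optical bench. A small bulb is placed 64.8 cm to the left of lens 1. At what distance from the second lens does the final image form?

Lens 1: 1/d_i1 = 1/f₁ − 1/d_o1 = 1/(16.7) − 1/(64.8) = 0.04445, so d_i1 = 22.50 cm.
The intermediate image is 22.50 cm to the right of lens 1, which is 31.3 − (22.50) = 8.800 cm to the left of lens 2, so d_o2 = +8.800 cm.
Lens 2: 1/d_i2 = 1/f₂ − 1/d_o2 = 1/(27.8) − 1/(8.800) = -0.07767, so d_i2 = -12.9 cm.
The final image is virtual, 12.9 cm to the left of lens 2 (overall magnification ≈ -0.51).

12.9 cm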